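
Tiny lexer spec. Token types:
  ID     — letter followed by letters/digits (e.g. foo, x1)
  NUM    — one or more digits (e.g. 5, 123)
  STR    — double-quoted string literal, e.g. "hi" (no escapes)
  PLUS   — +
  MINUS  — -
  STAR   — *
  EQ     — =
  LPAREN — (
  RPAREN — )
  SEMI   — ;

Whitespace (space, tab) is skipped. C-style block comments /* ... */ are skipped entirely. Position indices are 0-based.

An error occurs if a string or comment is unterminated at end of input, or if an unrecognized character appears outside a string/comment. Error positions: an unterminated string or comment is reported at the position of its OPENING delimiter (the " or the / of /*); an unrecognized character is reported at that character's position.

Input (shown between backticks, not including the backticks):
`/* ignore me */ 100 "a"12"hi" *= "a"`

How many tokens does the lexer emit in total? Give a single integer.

Answer: 7

Derivation:
pos=0: enter COMMENT mode (saw '/*')
exit COMMENT mode (now at pos=15)
pos=16: emit NUM '100' (now at pos=19)
pos=20: enter STRING mode
pos=20: emit STR "a" (now at pos=23)
pos=23: emit NUM '12' (now at pos=25)
pos=25: enter STRING mode
pos=25: emit STR "hi" (now at pos=29)
pos=30: emit STAR '*'
pos=31: emit EQ '='
pos=33: enter STRING mode
pos=33: emit STR "a" (now at pos=36)
DONE. 7 tokens: [NUM, STR, NUM, STR, STAR, EQ, STR]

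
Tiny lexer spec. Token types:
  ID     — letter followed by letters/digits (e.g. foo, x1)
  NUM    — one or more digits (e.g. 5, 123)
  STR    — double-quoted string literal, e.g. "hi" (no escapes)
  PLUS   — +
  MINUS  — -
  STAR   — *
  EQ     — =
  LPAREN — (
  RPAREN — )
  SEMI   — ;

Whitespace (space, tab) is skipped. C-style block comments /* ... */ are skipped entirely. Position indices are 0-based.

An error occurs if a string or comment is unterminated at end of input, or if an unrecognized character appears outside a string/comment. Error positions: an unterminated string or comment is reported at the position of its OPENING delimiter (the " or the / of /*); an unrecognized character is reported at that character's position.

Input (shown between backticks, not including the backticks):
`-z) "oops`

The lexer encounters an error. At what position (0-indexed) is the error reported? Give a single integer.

Answer: 4

Derivation:
pos=0: emit MINUS '-'
pos=1: emit ID 'z' (now at pos=2)
pos=2: emit RPAREN ')'
pos=4: enter STRING mode
pos=4: ERROR — unterminated string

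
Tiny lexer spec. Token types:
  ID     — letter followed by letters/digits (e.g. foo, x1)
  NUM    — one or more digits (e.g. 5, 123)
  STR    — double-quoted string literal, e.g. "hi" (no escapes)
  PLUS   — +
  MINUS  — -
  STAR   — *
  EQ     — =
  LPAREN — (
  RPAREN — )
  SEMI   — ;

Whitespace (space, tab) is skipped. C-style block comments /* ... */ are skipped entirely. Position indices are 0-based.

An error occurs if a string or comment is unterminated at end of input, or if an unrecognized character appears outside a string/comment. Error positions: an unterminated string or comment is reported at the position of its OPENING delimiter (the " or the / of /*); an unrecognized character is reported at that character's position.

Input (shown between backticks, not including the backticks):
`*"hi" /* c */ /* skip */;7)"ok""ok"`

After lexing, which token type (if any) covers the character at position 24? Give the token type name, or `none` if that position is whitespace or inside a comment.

pos=0: emit STAR '*'
pos=1: enter STRING mode
pos=1: emit STR "hi" (now at pos=5)
pos=6: enter COMMENT mode (saw '/*')
exit COMMENT mode (now at pos=13)
pos=14: enter COMMENT mode (saw '/*')
exit COMMENT mode (now at pos=24)
pos=24: emit SEMI ';'
pos=25: emit NUM '7' (now at pos=26)
pos=26: emit RPAREN ')'
pos=27: enter STRING mode
pos=27: emit STR "ok" (now at pos=31)
pos=31: enter STRING mode
pos=31: emit STR "ok" (now at pos=35)
DONE. 7 tokens: [STAR, STR, SEMI, NUM, RPAREN, STR, STR]
Position 24: char is ';' -> SEMI

Answer: SEMI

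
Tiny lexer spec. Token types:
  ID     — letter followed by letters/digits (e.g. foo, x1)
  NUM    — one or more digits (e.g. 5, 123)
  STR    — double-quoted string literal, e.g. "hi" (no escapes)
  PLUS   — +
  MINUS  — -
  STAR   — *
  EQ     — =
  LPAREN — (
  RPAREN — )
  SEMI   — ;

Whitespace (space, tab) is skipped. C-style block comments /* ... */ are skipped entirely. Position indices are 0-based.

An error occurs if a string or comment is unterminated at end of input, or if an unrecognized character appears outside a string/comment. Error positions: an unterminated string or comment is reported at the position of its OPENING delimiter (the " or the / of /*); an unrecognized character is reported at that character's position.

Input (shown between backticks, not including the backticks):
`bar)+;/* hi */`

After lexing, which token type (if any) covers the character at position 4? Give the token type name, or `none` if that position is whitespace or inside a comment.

Answer: PLUS

Derivation:
pos=0: emit ID 'bar' (now at pos=3)
pos=3: emit RPAREN ')'
pos=4: emit PLUS '+'
pos=5: emit SEMI ';'
pos=6: enter COMMENT mode (saw '/*')
exit COMMENT mode (now at pos=14)
DONE. 4 tokens: [ID, RPAREN, PLUS, SEMI]
Position 4: char is '+' -> PLUS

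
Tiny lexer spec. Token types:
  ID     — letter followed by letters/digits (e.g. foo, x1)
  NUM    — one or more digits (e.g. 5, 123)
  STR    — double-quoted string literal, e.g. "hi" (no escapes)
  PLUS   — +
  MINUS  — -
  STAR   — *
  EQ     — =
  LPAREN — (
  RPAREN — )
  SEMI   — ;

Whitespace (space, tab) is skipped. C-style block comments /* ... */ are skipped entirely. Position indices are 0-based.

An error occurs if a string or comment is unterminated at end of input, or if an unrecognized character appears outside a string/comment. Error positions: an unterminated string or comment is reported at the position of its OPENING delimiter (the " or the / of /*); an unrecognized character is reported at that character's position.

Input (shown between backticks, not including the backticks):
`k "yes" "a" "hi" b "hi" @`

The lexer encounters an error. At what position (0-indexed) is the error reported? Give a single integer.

Answer: 24

Derivation:
pos=0: emit ID 'k' (now at pos=1)
pos=2: enter STRING mode
pos=2: emit STR "yes" (now at pos=7)
pos=8: enter STRING mode
pos=8: emit STR "a" (now at pos=11)
pos=12: enter STRING mode
pos=12: emit STR "hi" (now at pos=16)
pos=17: emit ID 'b' (now at pos=18)
pos=19: enter STRING mode
pos=19: emit STR "hi" (now at pos=23)
pos=24: ERROR — unrecognized char '@'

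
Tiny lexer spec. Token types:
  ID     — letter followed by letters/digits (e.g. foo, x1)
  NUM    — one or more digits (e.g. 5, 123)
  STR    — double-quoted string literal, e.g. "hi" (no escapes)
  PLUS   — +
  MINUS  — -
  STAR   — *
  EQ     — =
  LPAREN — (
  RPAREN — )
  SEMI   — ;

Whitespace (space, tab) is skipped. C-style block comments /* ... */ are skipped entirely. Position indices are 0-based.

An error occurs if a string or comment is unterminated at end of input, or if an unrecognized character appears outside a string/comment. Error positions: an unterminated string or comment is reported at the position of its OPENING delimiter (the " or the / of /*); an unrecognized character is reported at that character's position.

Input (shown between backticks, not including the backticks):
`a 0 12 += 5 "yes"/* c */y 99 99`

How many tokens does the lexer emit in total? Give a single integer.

Answer: 10

Derivation:
pos=0: emit ID 'a' (now at pos=1)
pos=2: emit NUM '0' (now at pos=3)
pos=4: emit NUM '12' (now at pos=6)
pos=7: emit PLUS '+'
pos=8: emit EQ '='
pos=10: emit NUM '5' (now at pos=11)
pos=12: enter STRING mode
pos=12: emit STR "yes" (now at pos=17)
pos=17: enter COMMENT mode (saw '/*')
exit COMMENT mode (now at pos=24)
pos=24: emit ID 'y' (now at pos=25)
pos=26: emit NUM '99' (now at pos=28)
pos=29: emit NUM '99' (now at pos=31)
DONE. 10 tokens: [ID, NUM, NUM, PLUS, EQ, NUM, STR, ID, NUM, NUM]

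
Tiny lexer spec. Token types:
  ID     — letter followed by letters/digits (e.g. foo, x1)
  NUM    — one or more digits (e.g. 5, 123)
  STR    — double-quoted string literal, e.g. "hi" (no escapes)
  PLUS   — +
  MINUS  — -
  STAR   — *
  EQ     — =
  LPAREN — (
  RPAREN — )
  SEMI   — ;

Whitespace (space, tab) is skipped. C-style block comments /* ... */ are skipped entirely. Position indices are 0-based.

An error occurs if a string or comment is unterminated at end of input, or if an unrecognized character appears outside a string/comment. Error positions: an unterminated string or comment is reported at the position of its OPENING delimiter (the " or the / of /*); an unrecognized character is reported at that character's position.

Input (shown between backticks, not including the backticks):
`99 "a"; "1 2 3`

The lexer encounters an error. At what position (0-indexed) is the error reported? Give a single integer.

Answer: 8

Derivation:
pos=0: emit NUM '99' (now at pos=2)
pos=3: enter STRING mode
pos=3: emit STR "a" (now at pos=6)
pos=6: emit SEMI ';'
pos=8: enter STRING mode
pos=8: ERROR — unterminated string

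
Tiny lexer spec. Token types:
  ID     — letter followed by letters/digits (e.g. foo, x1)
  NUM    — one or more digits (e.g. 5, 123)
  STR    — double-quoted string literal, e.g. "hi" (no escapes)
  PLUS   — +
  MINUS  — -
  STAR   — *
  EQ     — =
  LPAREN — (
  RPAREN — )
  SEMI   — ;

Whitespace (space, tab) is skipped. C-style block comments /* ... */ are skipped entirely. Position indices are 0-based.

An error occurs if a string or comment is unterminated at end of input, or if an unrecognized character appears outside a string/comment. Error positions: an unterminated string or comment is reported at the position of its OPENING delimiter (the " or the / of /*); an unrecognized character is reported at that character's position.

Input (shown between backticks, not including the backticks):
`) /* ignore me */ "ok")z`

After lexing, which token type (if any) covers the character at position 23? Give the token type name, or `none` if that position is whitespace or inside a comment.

pos=0: emit RPAREN ')'
pos=2: enter COMMENT mode (saw '/*')
exit COMMENT mode (now at pos=17)
pos=18: enter STRING mode
pos=18: emit STR "ok" (now at pos=22)
pos=22: emit RPAREN ')'
pos=23: emit ID 'z' (now at pos=24)
DONE. 4 tokens: [RPAREN, STR, RPAREN, ID]
Position 23: char is 'z' -> ID

Answer: ID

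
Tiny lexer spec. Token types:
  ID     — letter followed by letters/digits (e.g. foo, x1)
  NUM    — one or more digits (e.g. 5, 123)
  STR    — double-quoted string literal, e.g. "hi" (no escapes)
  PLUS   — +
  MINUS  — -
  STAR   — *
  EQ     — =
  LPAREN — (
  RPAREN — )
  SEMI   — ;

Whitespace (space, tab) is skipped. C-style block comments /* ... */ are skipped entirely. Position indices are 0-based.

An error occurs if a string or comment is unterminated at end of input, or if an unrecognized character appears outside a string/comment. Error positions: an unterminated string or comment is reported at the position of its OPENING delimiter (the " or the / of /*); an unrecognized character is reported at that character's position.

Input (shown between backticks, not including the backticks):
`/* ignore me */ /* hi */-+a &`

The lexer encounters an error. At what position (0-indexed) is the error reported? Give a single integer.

pos=0: enter COMMENT mode (saw '/*')
exit COMMENT mode (now at pos=15)
pos=16: enter COMMENT mode (saw '/*')
exit COMMENT mode (now at pos=24)
pos=24: emit MINUS '-'
pos=25: emit PLUS '+'
pos=26: emit ID 'a' (now at pos=27)
pos=28: ERROR — unrecognized char '&'

Answer: 28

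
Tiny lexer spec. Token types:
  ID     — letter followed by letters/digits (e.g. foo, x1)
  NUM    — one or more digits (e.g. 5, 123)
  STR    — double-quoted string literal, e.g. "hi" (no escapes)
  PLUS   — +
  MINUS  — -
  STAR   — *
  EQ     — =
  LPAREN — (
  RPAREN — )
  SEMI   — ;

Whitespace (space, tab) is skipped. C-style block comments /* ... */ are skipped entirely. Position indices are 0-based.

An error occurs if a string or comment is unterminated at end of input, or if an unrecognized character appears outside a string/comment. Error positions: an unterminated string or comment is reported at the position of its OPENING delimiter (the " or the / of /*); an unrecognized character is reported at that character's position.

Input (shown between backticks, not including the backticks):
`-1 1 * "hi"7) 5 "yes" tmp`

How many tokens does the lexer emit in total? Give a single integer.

pos=0: emit MINUS '-'
pos=1: emit NUM '1' (now at pos=2)
pos=3: emit NUM '1' (now at pos=4)
pos=5: emit STAR '*'
pos=7: enter STRING mode
pos=7: emit STR "hi" (now at pos=11)
pos=11: emit NUM '7' (now at pos=12)
pos=12: emit RPAREN ')'
pos=14: emit NUM '5' (now at pos=15)
pos=16: enter STRING mode
pos=16: emit STR "yes" (now at pos=21)
pos=22: emit ID 'tmp' (now at pos=25)
DONE. 10 tokens: [MINUS, NUM, NUM, STAR, STR, NUM, RPAREN, NUM, STR, ID]

Answer: 10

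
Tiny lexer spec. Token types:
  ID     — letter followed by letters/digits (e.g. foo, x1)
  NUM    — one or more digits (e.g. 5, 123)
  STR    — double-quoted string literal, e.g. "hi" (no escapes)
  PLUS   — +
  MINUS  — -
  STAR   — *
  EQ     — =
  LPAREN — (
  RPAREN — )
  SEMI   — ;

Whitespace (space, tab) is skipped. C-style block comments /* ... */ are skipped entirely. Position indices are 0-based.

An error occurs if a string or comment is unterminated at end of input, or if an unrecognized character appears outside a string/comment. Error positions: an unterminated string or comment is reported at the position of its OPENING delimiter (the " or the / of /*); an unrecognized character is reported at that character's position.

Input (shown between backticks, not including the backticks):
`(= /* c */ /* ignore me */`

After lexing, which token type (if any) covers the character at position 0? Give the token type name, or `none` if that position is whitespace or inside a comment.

pos=0: emit LPAREN '('
pos=1: emit EQ '='
pos=3: enter COMMENT mode (saw '/*')
exit COMMENT mode (now at pos=10)
pos=11: enter COMMENT mode (saw '/*')
exit COMMENT mode (now at pos=26)
DONE. 2 tokens: [LPAREN, EQ]
Position 0: char is '(' -> LPAREN

Answer: LPAREN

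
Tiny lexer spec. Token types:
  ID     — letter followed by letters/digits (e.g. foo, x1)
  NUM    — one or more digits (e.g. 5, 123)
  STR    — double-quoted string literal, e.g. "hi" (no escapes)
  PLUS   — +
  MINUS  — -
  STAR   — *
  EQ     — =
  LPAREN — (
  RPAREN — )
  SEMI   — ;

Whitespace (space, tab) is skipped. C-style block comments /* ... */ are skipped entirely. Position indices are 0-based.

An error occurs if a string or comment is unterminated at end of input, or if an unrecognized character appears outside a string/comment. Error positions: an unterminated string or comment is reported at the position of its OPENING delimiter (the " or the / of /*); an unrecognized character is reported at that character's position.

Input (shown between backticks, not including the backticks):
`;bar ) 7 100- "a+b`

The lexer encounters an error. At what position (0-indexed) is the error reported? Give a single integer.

Answer: 14

Derivation:
pos=0: emit SEMI ';'
pos=1: emit ID 'bar' (now at pos=4)
pos=5: emit RPAREN ')'
pos=7: emit NUM '7' (now at pos=8)
pos=9: emit NUM '100' (now at pos=12)
pos=12: emit MINUS '-'
pos=14: enter STRING mode
pos=14: ERROR — unterminated string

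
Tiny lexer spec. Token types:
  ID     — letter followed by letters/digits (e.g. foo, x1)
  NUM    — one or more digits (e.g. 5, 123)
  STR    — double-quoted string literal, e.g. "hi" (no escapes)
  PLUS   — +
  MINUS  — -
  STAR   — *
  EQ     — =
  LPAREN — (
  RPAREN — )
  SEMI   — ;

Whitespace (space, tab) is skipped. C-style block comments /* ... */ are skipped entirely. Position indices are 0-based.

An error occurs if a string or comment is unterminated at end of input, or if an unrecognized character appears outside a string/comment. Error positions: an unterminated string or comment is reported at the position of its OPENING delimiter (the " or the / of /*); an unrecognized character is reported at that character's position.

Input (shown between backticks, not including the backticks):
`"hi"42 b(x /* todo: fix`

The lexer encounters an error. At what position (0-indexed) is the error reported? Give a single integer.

pos=0: enter STRING mode
pos=0: emit STR "hi" (now at pos=4)
pos=4: emit NUM '42' (now at pos=6)
pos=7: emit ID 'b' (now at pos=8)
pos=8: emit LPAREN '('
pos=9: emit ID 'x' (now at pos=10)
pos=11: enter COMMENT mode (saw '/*')
pos=11: ERROR — unterminated comment (reached EOF)

Answer: 11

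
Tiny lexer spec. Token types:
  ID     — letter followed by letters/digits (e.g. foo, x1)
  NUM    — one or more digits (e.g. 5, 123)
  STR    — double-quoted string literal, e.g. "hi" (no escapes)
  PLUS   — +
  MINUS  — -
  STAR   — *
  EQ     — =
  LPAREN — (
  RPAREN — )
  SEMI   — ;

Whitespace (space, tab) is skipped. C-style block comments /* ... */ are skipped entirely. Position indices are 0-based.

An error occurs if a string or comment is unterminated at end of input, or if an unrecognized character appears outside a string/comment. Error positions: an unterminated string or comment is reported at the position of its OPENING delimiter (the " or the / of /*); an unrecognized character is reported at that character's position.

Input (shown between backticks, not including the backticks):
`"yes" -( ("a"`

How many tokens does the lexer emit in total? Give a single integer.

Answer: 5

Derivation:
pos=0: enter STRING mode
pos=0: emit STR "yes" (now at pos=5)
pos=6: emit MINUS '-'
pos=7: emit LPAREN '('
pos=9: emit LPAREN '('
pos=10: enter STRING mode
pos=10: emit STR "a" (now at pos=13)
DONE. 5 tokens: [STR, MINUS, LPAREN, LPAREN, STR]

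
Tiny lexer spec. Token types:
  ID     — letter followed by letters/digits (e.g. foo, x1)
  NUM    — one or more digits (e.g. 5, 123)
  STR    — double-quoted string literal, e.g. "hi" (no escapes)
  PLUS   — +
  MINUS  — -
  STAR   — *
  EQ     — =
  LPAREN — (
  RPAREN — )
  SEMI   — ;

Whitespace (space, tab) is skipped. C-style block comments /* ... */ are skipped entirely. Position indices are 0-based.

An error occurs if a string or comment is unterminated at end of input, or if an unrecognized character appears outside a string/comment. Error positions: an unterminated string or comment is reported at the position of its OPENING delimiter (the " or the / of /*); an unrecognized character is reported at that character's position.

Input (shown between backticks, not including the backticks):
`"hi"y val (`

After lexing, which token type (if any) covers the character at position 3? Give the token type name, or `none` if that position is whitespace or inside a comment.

Answer: STR

Derivation:
pos=0: enter STRING mode
pos=0: emit STR "hi" (now at pos=4)
pos=4: emit ID 'y' (now at pos=5)
pos=6: emit ID 'val' (now at pos=9)
pos=10: emit LPAREN '('
DONE. 4 tokens: [STR, ID, ID, LPAREN]
Position 3: char is '"' -> STR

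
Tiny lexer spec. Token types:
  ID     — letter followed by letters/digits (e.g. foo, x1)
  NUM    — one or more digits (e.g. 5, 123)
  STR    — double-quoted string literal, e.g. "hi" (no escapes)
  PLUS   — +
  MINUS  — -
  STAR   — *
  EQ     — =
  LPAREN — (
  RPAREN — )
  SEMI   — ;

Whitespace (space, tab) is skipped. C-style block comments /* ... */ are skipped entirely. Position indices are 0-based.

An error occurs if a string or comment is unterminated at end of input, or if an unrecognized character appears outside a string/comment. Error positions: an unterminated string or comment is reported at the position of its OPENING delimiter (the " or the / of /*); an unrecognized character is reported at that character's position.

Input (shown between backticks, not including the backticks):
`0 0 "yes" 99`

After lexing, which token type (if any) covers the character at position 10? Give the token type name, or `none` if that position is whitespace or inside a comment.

Answer: NUM

Derivation:
pos=0: emit NUM '0' (now at pos=1)
pos=2: emit NUM '0' (now at pos=3)
pos=4: enter STRING mode
pos=4: emit STR "yes" (now at pos=9)
pos=10: emit NUM '99' (now at pos=12)
DONE. 4 tokens: [NUM, NUM, STR, NUM]
Position 10: char is '9' -> NUM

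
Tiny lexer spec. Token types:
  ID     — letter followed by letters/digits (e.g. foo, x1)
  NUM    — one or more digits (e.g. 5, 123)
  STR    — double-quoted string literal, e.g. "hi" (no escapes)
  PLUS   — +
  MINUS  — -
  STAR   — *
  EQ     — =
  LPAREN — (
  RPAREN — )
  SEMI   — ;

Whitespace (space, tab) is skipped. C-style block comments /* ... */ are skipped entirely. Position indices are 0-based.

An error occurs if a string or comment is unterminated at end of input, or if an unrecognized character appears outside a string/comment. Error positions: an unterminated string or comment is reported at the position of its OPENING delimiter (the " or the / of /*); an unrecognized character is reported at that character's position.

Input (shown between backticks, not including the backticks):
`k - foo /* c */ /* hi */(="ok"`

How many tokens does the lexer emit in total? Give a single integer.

Answer: 6

Derivation:
pos=0: emit ID 'k' (now at pos=1)
pos=2: emit MINUS '-'
pos=4: emit ID 'foo' (now at pos=7)
pos=8: enter COMMENT mode (saw '/*')
exit COMMENT mode (now at pos=15)
pos=16: enter COMMENT mode (saw '/*')
exit COMMENT mode (now at pos=24)
pos=24: emit LPAREN '('
pos=25: emit EQ '='
pos=26: enter STRING mode
pos=26: emit STR "ok" (now at pos=30)
DONE. 6 tokens: [ID, MINUS, ID, LPAREN, EQ, STR]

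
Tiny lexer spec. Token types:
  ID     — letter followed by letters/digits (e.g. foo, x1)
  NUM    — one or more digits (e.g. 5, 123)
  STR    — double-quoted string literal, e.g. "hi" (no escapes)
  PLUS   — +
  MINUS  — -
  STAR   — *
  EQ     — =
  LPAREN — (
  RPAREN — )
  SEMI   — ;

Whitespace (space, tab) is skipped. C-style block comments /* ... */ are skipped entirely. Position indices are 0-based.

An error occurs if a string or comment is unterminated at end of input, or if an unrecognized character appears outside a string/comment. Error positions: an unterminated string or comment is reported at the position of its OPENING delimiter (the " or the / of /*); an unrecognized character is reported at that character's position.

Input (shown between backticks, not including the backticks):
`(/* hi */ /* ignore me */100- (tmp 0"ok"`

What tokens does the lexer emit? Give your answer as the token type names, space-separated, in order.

Answer: LPAREN NUM MINUS LPAREN ID NUM STR

Derivation:
pos=0: emit LPAREN '('
pos=1: enter COMMENT mode (saw '/*')
exit COMMENT mode (now at pos=9)
pos=10: enter COMMENT mode (saw '/*')
exit COMMENT mode (now at pos=25)
pos=25: emit NUM '100' (now at pos=28)
pos=28: emit MINUS '-'
pos=30: emit LPAREN '('
pos=31: emit ID 'tmp' (now at pos=34)
pos=35: emit NUM '0' (now at pos=36)
pos=36: enter STRING mode
pos=36: emit STR "ok" (now at pos=40)
DONE. 7 tokens: [LPAREN, NUM, MINUS, LPAREN, ID, NUM, STR]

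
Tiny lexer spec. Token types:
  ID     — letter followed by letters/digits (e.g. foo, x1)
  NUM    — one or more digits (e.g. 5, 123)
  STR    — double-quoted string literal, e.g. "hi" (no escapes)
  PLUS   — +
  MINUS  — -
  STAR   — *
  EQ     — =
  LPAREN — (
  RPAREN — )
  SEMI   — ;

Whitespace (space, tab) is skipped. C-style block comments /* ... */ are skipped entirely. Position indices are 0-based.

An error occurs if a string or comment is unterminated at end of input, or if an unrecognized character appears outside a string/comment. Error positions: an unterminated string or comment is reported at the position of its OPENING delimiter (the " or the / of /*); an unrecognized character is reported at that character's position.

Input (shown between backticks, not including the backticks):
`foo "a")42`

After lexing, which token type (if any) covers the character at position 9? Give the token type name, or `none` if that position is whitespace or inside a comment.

pos=0: emit ID 'foo' (now at pos=3)
pos=4: enter STRING mode
pos=4: emit STR "a" (now at pos=7)
pos=7: emit RPAREN ')'
pos=8: emit NUM '42' (now at pos=10)
DONE. 4 tokens: [ID, STR, RPAREN, NUM]
Position 9: char is '2' -> NUM

Answer: NUM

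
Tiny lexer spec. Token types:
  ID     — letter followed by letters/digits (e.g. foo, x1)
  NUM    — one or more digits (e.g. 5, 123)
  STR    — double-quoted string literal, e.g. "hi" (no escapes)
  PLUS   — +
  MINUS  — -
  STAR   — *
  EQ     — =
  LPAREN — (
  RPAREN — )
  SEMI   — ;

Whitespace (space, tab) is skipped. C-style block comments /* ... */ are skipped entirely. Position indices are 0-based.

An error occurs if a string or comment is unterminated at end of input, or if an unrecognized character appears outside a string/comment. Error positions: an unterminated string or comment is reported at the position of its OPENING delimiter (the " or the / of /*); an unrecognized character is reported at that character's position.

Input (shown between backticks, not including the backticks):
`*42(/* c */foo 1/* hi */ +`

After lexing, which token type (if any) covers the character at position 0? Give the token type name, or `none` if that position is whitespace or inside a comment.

pos=0: emit STAR '*'
pos=1: emit NUM '42' (now at pos=3)
pos=3: emit LPAREN '('
pos=4: enter COMMENT mode (saw '/*')
exit COMMENT mode (now at pos=11)
pos=11: emit ID 'foo' (now at pos=14)
pos=15: emit NUM '1' (now at pos=16)
pos=16: enter COMMENT mode (saw '/*')
exit COMMENT mode (now at pos=24)
pos=25: emit PLUS '+'
DONE. 6 tokens: [STAR, NUM, LPAREN, ID, NUM, PLUS]
Position 0: char is '*' -> STAR

Answer: STAR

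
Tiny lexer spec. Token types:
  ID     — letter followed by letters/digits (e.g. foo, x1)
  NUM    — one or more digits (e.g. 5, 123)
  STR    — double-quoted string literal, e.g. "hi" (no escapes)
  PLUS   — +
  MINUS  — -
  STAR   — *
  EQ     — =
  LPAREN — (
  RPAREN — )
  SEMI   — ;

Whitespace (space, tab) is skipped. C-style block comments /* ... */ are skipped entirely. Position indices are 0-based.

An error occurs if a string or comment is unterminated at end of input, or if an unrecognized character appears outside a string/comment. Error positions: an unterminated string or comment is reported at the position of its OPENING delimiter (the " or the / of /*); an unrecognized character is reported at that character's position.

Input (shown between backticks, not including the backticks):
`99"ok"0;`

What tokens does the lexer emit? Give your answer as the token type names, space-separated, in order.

pos=0: emit NUM '99' (now at pos=2)
pos=2: enter STRING mode
pos=2: emit STR "ok" (now at pos=6)
pos=6: emit NUM '0' (now at pos=7)
pos=7: emit SEMI ';'
DONE. 4 tokens: [NUM, STR, NUM, SEMI]

Answer: NUM STR NUM SEMI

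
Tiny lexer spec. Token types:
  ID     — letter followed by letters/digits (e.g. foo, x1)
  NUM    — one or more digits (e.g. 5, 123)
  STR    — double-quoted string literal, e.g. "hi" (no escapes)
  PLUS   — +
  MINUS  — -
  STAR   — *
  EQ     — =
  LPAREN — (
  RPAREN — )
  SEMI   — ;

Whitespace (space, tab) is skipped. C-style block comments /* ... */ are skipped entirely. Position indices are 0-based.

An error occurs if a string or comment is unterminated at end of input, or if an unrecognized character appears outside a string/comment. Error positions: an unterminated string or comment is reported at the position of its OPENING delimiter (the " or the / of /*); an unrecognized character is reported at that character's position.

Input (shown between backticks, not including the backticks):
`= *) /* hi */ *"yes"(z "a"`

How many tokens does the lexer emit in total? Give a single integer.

pos=0: emit EQ '='
pos=2: emit STAR '*'
pos=3: emit RPAREN ')'
pos=5: enter COMMENT mode (saw '/*')
exit COMMENT mode (now at pos=13)
pos=14: emit STAR '*'
pos=15: enter STRING mode
pos=15: emit STR "yes" (now at pos=20)
pos=20: emit LPAREN '('
pos=21: emit ID 'z' (now at pos=22)
pos=23: enter STRING mode
pos=23: emit STR "a" (now at pos=26)
DONE. 8 tokens: [EQ, STAR, RPAREN, STAR, STR, LPAREN, ID, STR]

Answer: 8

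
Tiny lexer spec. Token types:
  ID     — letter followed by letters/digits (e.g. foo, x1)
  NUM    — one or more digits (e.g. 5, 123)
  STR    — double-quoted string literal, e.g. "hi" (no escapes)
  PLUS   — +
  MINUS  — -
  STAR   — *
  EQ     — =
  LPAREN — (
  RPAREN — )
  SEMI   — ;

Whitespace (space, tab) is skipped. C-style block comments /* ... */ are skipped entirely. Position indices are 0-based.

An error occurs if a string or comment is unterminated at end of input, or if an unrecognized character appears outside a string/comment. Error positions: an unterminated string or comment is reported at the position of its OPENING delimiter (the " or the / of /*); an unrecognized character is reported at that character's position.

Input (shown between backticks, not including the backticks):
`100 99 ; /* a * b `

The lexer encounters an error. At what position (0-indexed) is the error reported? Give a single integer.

Answer: 9

Derivation:
pos=0: emit NUM '100' (now at pos=3)
pos=4: emit NUM '99' (now at pos=6)
pos=7: emit SEMI ';'
pos=9: enter COMMENT mode (saw '/*')
pos=9: ERROR — unterminated comment (reached EOF)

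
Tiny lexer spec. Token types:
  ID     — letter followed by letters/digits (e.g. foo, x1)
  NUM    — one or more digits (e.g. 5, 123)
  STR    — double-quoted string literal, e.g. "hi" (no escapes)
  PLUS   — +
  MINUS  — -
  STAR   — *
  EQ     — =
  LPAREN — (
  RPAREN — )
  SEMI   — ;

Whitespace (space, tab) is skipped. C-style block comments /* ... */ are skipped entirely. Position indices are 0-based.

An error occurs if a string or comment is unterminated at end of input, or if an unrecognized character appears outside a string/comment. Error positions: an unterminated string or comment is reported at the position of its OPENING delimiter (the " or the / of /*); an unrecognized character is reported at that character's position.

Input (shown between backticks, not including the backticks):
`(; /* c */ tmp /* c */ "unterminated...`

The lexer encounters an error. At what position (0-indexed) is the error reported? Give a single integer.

Answer: 23

Derivation:
pos=0: emit LPAREN '('
pos=1: emit SEMI ';'
pos=3: enter COMMENT mode (saw '/*')
exit COMMENT mode (now at pos=10)
pos=11: emit ID 'tmp' (now at pos=14)
pos=15: enter COMMENT mode (saw '/*')
exit COMMENT mode (now at pos=22)
pos=23: enter STRING mode
pos=23: ERROR — unterminated string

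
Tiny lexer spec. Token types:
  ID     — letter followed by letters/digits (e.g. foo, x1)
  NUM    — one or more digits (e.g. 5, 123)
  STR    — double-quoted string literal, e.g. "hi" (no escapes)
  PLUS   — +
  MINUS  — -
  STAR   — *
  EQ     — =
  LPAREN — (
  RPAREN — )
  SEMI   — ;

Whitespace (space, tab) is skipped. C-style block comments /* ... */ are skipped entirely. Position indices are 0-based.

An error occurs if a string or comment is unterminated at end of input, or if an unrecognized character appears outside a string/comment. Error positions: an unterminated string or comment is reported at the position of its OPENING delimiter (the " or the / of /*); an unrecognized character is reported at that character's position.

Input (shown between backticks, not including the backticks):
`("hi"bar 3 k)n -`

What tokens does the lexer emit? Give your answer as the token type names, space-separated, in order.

pos=0: emit LPAREN '('
pos=1: enter STRING mode
pos=1: emit STR "hi" (now at pos=5)
pos=5: emit ID 'bar' (now at pos=8)
pos=9: emit NUM '3' (now at pos=10)
pos=11: emit ID 'k' (now at pos=12)
pos=12: emit RPAREN ')'
pos=13: emit ID 'n' (now at pos=14)
pos=15: emit MINUS '-'
DONE. 8 tokens: [LPAREN, STR, ID, NUM, ID, RPAREN, ID, MINUS]

Answer: LPAREN STR ID NUM ID RPAREN ID MINUS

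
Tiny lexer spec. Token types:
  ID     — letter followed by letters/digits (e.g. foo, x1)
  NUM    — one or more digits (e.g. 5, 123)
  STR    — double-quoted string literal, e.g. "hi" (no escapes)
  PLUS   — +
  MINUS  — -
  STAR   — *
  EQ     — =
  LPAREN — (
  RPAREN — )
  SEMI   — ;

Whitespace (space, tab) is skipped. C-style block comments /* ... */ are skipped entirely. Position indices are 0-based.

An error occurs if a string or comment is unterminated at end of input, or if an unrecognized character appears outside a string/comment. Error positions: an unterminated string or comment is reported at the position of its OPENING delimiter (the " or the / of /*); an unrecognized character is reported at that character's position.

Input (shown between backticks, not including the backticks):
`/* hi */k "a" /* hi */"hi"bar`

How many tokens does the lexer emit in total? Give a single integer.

pos=0: enter COMMENT mode (saw '/*')
exit COMMENT mode (now at pos=8)
pos=8: emit ID 'k' (now at pos=9)
pos=10: enter STRING mode
pos=10: emit STR "a" (now at pos=13)
pos=14: enter COMMENT mode (saw '/*')
exit COMMENT mode (now at pos=22)
pos=22: enter STRING mode
pos=22: emit STR "hi" (now at pos=26)
pos=26: emit ID 'bar' (now at pos=29)
DONE. 4 tokens: [ID, STR, STR, ID]

Answer: 4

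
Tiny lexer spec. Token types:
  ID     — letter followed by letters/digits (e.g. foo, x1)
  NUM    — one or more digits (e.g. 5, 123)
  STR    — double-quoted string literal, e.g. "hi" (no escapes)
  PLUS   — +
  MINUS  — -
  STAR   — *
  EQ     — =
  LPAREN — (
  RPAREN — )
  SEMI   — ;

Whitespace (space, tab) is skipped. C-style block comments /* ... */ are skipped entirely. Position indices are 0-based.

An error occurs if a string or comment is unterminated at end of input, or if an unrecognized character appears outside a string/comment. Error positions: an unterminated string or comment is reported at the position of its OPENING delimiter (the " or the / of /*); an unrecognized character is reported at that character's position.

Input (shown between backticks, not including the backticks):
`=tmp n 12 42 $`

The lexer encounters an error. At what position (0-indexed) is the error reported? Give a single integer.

pos=0: emit EQ '='
pos=1: emit ID 'tmp' (now at pos=4)
pos=5: emit ID 'n' (now at pos=6)
pos=7: emit NUM '12' (now at pos=9)
pos=10: emit NUM '42' (now at pos=12)
pos=13: ERROR — unrecognized char '$'

Answer: 13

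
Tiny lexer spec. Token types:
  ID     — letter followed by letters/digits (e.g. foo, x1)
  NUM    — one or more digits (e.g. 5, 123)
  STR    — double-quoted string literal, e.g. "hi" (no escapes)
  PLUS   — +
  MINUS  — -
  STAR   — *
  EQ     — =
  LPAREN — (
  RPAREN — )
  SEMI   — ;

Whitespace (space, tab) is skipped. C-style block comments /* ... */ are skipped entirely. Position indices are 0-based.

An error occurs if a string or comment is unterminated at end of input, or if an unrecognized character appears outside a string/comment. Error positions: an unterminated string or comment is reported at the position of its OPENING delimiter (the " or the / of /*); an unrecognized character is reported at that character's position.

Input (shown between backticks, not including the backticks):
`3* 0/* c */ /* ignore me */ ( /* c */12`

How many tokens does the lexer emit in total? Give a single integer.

Answer: 5

Derivation:
pos=0: emit NUM '3' (now at pos=1)
pos=1: emit STAR '*'
pos=3: emit NUM '0' (now at pos=4)
pos=4: enter COMMENT mode (saw '/*')
exit COMMENT mode (now at pos=11)
pos=12: enter COMMENT mode (saw '/*')
exit COMMENT mode (now at pos=27)
pos=28: emit LPAREN '('
pos=30: enter COMMENT mode (saw '/*')
exit COMMENT mode (now at pos=37)
pos=37: emit NUM '12' (now at pos=39)
DONE. 5 tokens: [NUM, STAR, NUM, LPAREN, NUM]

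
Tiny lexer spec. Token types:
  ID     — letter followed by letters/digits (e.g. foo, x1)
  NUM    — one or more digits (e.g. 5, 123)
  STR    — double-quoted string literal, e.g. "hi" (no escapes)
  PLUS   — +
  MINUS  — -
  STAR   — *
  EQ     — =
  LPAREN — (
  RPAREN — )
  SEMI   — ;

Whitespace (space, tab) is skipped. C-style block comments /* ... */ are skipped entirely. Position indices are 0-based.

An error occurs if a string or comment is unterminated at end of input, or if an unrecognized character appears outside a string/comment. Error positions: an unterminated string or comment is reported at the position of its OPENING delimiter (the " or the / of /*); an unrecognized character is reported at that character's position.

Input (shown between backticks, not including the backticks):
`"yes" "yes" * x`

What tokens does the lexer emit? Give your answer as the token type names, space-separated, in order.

pos=0: enter STRING mode
pos=0: emit STR "yes" (now at pos=5)
pos=6: enter STRING mode
pos=6: emit STR "yes" (now at pos=11)
pos=12: emit STAR '*'
pos=14: emit ID 'x' (now at pos=15)
DONE. 4 tokens: [STR, STR, STAR, ID]

Answer: STR STR STAR ID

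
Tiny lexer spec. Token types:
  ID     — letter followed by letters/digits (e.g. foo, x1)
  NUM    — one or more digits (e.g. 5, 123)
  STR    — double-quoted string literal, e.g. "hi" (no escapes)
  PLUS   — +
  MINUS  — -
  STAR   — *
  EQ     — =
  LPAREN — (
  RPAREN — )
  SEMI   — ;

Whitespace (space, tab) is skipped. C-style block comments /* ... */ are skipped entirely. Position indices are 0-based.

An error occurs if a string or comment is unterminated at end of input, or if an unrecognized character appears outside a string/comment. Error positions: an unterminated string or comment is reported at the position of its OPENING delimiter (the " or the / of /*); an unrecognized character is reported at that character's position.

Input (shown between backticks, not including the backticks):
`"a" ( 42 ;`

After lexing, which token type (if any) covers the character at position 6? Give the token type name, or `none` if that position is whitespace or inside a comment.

pos=0: enter STRING mode
pos=0: emit STR "a" (now at pos=3)
pos=4: emit LPAREN '('
pos=6: emit NUM '42' (now at pos=8)
pos=9: emit SEMI ';'
DONE. 4 tokens: [STR, LPAREN, NUM, SEMI]
Position 6: char is '4' -> NUM

Answer: NUM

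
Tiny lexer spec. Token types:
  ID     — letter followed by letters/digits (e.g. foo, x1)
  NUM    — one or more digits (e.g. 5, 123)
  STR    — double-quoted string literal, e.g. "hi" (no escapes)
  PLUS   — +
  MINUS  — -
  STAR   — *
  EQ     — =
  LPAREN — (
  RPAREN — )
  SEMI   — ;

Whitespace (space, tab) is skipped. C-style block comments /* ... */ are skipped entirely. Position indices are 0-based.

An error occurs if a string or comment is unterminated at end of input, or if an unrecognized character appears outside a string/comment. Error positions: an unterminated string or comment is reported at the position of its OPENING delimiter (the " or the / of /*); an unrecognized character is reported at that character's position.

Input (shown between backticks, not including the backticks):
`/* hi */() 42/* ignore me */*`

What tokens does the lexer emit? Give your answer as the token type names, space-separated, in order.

pos=0: enter COMMENT mode (saw '/*')
exit COMMENT mode (now at pos=8)
pos=8: emit LPAREN '('
pos=9: emit RPAREN ')'
pos=11: emit NUM '42' (now at pos=13)
pos=13: enter COMMENT mode (saw '/*')
exit COMMENT mode (now at pos=28)
pos=28: emit STAR '*'
DONE. 4 tokens: [LPAREN, RPAREN, NUM, STAR]

Answer: LPAREN RPAREN NUM STAR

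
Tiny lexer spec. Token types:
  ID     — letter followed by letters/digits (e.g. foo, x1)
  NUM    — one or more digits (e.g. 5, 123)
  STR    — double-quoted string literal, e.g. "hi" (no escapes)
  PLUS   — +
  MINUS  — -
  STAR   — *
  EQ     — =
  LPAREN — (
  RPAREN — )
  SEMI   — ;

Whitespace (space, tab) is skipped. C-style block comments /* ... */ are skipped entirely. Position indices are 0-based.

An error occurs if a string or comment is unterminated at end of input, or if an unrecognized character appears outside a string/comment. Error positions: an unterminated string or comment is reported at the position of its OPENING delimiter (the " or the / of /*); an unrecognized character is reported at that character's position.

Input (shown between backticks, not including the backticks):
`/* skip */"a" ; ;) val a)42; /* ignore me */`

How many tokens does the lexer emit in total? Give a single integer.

Answer: 9

Derivation:
pos=0: enter COMMENT mode (saw '/*')
exit COMMENT mode (now at pos=10)
pos=10: enter STRING mode
pos=10: emit STR "a" (now at pos=13)
pos=14: emit SEMI ';'
pos=16: emit SEMI ';'
pos=17: emit RPAREN ')'
pos=19: emit ID 'val' (now at pos=22)
pos=23: emit ID 'a' (now at pos=24)
pos=24: emit RPAREN ')'
pos=25: emit NUM '42' (now at pos=27)
pos=27: emit SEMI ';'
pos=29: enter COMMENT mode (saw '/*')
exit COMMENT mode (now at pos=44)
DONE. 9 tokens: [STR, SEMI, SEMI, RPAREN, ID, ID, RPAREN, NUM, SEMI]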